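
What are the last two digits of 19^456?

By repeated squaring mod 100: 19^1≡19, 19^2≡61, 19^4≡21, 19^8≡41, 19^16≡81, 19^32≡61, 19^64≡21, 19^128≡41, 19^256≡81.
456 = 8 + 64 + 128 + 256, so 19^456 ≡ 41·21·41·81 ≡ 81 (mod 100).

81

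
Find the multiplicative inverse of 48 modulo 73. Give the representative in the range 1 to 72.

35

48·35 = 1680 = 23·73 + 1, so 48⁻¹ ≡ 35 (mod 73).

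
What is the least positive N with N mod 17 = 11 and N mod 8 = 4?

28

x ≡ 4 (mod 8) gives x ∈ {4, 12, 20, 28}.
The first of these with x mod 17 = 11 is 28.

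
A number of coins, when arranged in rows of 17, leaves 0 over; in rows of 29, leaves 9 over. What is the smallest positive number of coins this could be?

357

x ≡ 0 (mod 17) gives x ∈ {0, 17, 34, 51, 68, 85, 102, 119, …}.
The first of these with x mod 29 = 9 is 357.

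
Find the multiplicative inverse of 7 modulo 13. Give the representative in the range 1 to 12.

7·2 = 14 = 1·13 + 1, so 7⁻¹ ≡ 2 (mod 13).

2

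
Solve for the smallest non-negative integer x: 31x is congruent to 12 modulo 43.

42

The inverse of 31 mod 43 is 25 (since 31·25 = 775 ≡ 1).
So x ≡ 25·12 = 300 ≡ 42 (mod 43).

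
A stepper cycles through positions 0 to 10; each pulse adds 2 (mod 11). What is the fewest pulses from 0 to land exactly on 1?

6

11 = 5·2 + 1
2 = 2·1 + 0
Back-substituting gives 2·6 ≡ 1 (mod 11).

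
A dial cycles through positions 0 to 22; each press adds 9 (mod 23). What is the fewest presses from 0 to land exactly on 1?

18

9·18 = 162 = 7·23 + 1, so 9⁻¹ ≡ 18 (mod 23).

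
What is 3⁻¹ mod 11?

4

3·4 = 12 = 1·11 + 1, so 3⁻¹ ≡ 4 (mod 11).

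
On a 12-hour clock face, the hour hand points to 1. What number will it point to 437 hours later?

437 − 36·12 = 5, so 437 ≡ 5 (mod 12).
1 + 5 → 6 on a 12-hour dial.

6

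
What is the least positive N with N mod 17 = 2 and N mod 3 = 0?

36

Since 3·6 ≡ 1 (mod 17), take x = 0 + 3·((2−0)·6 mod 17) = 0 + 3·12 = 36.
Check: 36 mod 17 = 2, 36 mod 3 = 0.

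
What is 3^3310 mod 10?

Last digits of 3^n: 3, 9, 7, 1 (period 4).
3310 leaves remainder 2 on division by 4, so 3^3310 ends in 9.

9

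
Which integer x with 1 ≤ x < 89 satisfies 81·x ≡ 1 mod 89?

11

89 = 1·81 + 8
81 = 10·8 + 1
8 = 8·1 + 0
Back-substituting gives 81·11 ≡ 1 (mod 89).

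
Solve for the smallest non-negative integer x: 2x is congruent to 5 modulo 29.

17

The inverse of 2 mod 29 is 15 (since 2·15 = 30 ≡ 1).
Multiplying both sides by 15: x ≡ 15·5 = 75 ≡ 17 (mod 29).
Check: 2·17 = 34 = 1·29 + 5.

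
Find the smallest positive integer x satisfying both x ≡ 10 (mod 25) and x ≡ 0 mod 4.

60

Since 4·19 ≡ 1 (mod 25), take x = 0 + 4·((10−0)·19 mod 25) = 0 + 4·15 = 60.
Check: 60 mod 25 = 10, 60 mod 4 = 0.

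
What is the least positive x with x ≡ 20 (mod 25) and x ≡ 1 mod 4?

45

x ≡ 1 (mod 4) gives x ∈ {1, 5, 9, 13, 17, 21, 25, 29, …}.
The first of these with x mod 25 = 20 is 45.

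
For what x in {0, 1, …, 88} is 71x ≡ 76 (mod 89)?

71⁻¹ ≡ 84 (mod 89) because 71·84 = 5964 = 67·89 + 1.
So x ≡ 84·76 = 6384 ≡ 65 (mod 89).

65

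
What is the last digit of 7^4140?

Last digits of 7^n: 7, 9, 3, 1 (period 4).
4140 mod 4 = 0, so the last digit matches 7^4 = 1.

1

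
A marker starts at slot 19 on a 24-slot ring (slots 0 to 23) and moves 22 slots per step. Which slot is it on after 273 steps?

273·22 = 6006.
6006 = 250·24 + 6, so 6006 mod 24 = 6.
(19 + 6) mod 24 = 1.

1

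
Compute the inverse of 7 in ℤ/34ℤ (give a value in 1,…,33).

34 = 4·7 + 6
7 = 1·6 + 1
6 = 6·1 + 0
Back-substituting gives 7·5 ≡ 1 (mod 34).

5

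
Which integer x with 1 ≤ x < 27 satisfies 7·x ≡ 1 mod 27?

7·4 = 28 = 1·27 + 1, so 7⁻¹ ≡ 4 (mod 27).

4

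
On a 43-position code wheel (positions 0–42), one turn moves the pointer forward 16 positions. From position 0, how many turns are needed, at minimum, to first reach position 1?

35

43 = 2·16 + 11
16 = 1·11 + 5
11 = 2·5 + 1
5 = 5·1 + 0
Back-substituting gives 16·35 ≡ 1 (mod 43).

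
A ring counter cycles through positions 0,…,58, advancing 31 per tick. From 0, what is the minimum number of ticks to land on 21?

31⁻¹ ≡ 40 (mod 59) because 31·40 = 1240 = 21·59 + 1.
So x ≡ 40·21 = 840 ≡ 14 (mod 59).
Check: 31·14 = 434 = 7·59 + 21.

14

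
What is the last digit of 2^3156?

Powers of 2 mod 10 repeat with period 4: 2, 4, 8, 6.
3156 leaves remainder 0 on division by 4, so 2^3156 ends in 6.

6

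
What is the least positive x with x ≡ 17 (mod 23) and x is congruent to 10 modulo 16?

362

x ≡ 10 (mod 16) gives x ∈ {10, 26, 42, 58, 74, 90, 106, 122, …}.
The first of these with x mod 23 = 17 is 362.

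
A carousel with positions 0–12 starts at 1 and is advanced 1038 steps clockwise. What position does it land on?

12

1038 − 79·13 = 11, so 1038 ≡ 11 (mod 13).
(1 + 11) mod 13 = 12.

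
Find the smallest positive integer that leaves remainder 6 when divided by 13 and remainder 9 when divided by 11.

97

x ≡ 9 (mod 11) gives x ∈ {9, 20, 31, 42, 53, 64, 75, 86, …}.
The first of these with x mod 13 = 6 is 97.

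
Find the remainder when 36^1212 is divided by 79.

46

By repeated squaring mod 79: 36^1≡36, 36^2≡32, 36^4≡76, 36^8≡9, 36^16≡2, 36^32≡4, 36^64≡16, 36^128≡19, 36^256≡45, 36^512≡50, 36^1024≡51.
1212 = 4 + 8 + 16 + 32 + 128 + 1024, so 36^1212 ≡ 76·9·2·4·19·51 ≡ 46 (mod 79).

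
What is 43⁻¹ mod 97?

97 = 2·43 + 11
43 = 3·11 + 10
11 = 1·10 + 1
10 = 10·1 + 0
Back-substituting gives 43·88 ≡ 1 (mod 97).

88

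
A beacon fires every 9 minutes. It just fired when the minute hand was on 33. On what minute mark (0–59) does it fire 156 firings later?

57

156·9 = 1404.
1404 − 23·60 = 24, so 1404 ≡ 24 (mod 60).
(33 + 24) mod 60 = 57.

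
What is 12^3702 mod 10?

Powers of 2 mod 10 repeat with period 4: 2, 4, 8, 6.
3702 leaves remainder 2 on division by 4, so 12^3702 ends in 4.

4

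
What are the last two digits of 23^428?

81

Square-and-reduce mod 100: 23^1≡23, 23^2≡29, 23^4≡41, 23^8≡81, 23^16≡61, 23^32≡21, 23^64≡41, 23^128≡81, 23^256≡61.
428 = 4 + 8 + 32 + 128 + 256, so 23^428 ≡ 41·81·21·81·61 ≡ 81 (mod 100).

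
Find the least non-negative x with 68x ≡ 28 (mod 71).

38

68⁻¹ ≡ 47 (mod 71) because 68·47 = 3196 = 45·71 + 1.
Multiplying both sides by 47: x ≡ 47·28 = 1316 ≡ 38 (mod 71).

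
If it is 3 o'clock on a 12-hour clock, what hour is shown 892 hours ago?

Dividing 892 by 12 gives quotient 74 and remainder 4.
3 − 4 → 11 on a 12-hour dial.

11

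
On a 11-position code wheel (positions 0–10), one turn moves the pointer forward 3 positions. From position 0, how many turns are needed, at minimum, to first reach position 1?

3·4 = 12 = 1·11 + 1, so 3⁻¹ ≡ 4 (mod 11).

4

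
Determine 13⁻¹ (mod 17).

4

17 = 1·13 + 4
13 = 3·4 + 1
4 = 4·1 + 0
Back-substituting gives 13·4 ≡ 1 (mod 17).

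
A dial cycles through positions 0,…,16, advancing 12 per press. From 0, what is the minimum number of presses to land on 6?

12⁻¹ ≡ 10 (mod 17) because 12·10 = 120 = 7·17 + 1.
So x ≡ 10·6 = 60 ≡ 9 (mod 17).
Check: 12·9 = 108 = 6·17 + 6.

9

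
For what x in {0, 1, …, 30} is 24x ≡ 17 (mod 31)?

The inverse of 24 mod 31 is 22 (since 24·22 = 528 ≡ 1).
So x ≡ 22·17 = 374 ≡ 2 (mod 31).

2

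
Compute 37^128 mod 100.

21

By repeated squaring mod 100: 37^1≡37, 37^2≡69, 37^4≡61, 37^8≡21, 37^16≡41, 37^32≡81, 37^64≡61, 37^128≡21.
Since 128 = 128 in binary, 37^128 ≡ 21 ≡ 21 (mod 100).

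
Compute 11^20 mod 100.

1

Successive squares of 11 mod 100: 11^1≡11, 11^2≡21, 11^4≡41, 11^8≡81, 11^16≡61.
Since 20 = 4 + 16 in binary, 11^20 ≡ 41·61 ≡ 1 (mod 100).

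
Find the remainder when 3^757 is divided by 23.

18

Square-and-reduce mod 23: 3^1≡3, 3^2≡9, 3^4≡12, 3^8≡6, 3^16≡13, 3^32≡8, 3^64≡18, 3^128≡2, 3^256≡4, 3^512≡16.
757 = 1 + 4 + 16 + 32 + 64 + 128 + 512, so 3^757 ≡ 3·12·13·8·18·2·16 ≡ 18 (mod 23).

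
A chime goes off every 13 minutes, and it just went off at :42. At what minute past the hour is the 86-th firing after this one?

86·13 = 1118.
1118 mod 60 = 38 (since 18·60 = 1080).
(42 + 38) mod 60 = 20.

20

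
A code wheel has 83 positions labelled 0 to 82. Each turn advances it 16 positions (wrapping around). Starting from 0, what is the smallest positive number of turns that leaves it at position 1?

16·26 = 416 = 5·83 + 1, so 16⁻¹ ≡ 26 (mod 83).

26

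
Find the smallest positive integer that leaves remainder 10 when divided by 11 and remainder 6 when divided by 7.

76

Since 7·8 ≡ 1 (mod 11), take x = 6 + 7·((10−6)·8 mod 11) = 6 + 7·10 = 76.
Check: 76 mod 11 = 10, 76 mod 7 = 6.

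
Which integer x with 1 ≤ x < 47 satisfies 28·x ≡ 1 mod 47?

47 = 1·28 + 19
28 = 1·19 + 9
19 = 2·9 + 1
9 = 9·1 + 0
Back-substituting gives 28·42 ≡ 1 (mod 47).

42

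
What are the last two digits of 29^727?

Square-and-reduce mod 100: 29^1≡29, 29^2≡41, 29^4≡81, 29^8≡61, 29^16≡21, 29^32≡41, 29^64≡81, 29^128≡61, 29^256≡21, 29^512≡41.
Since 727 = 1 + 2 + 4 + 16 + 64 + 128 + 512 in binary, 29^727 ≡ 29·41·81·21·81·61·41 ≡ 9 (mod 100).

09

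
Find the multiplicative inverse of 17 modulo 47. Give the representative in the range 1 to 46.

17·36 = 612 = 13·47 + 1, so 17⁻¹ ≡ 36 (mod 47).

36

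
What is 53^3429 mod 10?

3

Last digits of 3^n: 3, 9, 7, 1 (period 4).
3429 leaves remainder 1 on division by 4, so 53^3429 ends in 3.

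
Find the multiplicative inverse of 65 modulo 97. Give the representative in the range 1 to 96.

97 = 1·65 + 32
65 = 2·32 + 1
32 = 32·1 + 0
Back-substituting gives 65·3 ≡ 1 (mod 97).

3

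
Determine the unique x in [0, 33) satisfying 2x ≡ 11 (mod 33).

The inverse of 2 mod 33 is 17 (since 2·17 = 34 ≡ 1).
So x ≡ 17·11 = 187 ≡ 22 (mod 33).
Check: 2·22 = 44 = 1·33 + 11.

22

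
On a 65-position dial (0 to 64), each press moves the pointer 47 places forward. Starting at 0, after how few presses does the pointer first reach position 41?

23

47⁻¹ ≡ 18 (mod 65) because 47·18 = 846 = 13·65 + 1.
Multiplying both sides by 18: x ≡ 18·41 = 738 ≡ 23 (mod 65).
Check: 47·23 = 1081 = 16·65 + 41.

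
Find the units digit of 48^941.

Powers of 8 mod 10 repeat with period 4: 8, 4, 2, 6.
941 leaves remainder 1 on division by 4, so 48^941 ends in 8.

8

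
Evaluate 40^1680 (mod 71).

1

By repeated squaring mod 71: 40^1≡40, 40^2≡38, 40^4≡24, 40^8≡8, 40^16≡64, 40^32≡49, 40^64≡58, 40^128≡27, 40^256≡19, 40^512≡6, 40^1024≡36.
Since 1680 = 16 + 128 + 512 + 1024 in binary, 40^1680 ≡ 64·27·6·36 ≡ 1 (mod 71).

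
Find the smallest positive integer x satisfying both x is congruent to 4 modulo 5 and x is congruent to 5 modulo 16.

69

x ≡ 4 (mod 5) gives x ∈ {4, 9, 14, 19, 24, 29, 34, 39, …}.
The first of these with x mod 16 = 5 is 69.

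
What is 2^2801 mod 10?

Last digits of 2^n: 2, 4, 8, 6 (period 4).
2801 leaves remainder 1 on division by 4, so 2^2801 ends in 2.

2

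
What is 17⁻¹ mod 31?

11

31 = 1·17 + 14
17 = 1·14 + 3
14 = 4·3 + 2
3 = 1·2 + 1
2 = 2·1 + 0
Back-substituting gives 17·11 ≡ 1 (mod 31).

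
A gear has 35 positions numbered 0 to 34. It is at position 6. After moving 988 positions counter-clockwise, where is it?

33

988 mod 35 = 8 (since 28·35 = 980).
(6 − 8) mod 35 = 33.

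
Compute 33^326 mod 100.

Successive squares of 33 mod 100: 33^1≡33, 33^2≡89, 33^4≡21, 33^8≡41, 33^16≡81, 33^32≡61, 33^64≡21, 33^128≡41, 33^256≡81.
Since 326 = 2 + 4 + 64 + 256 in binary, 33^326 ≡ 89·21·21·81 ≡ 69 (mod 100).

69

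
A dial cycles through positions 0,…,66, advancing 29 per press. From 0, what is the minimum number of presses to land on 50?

The inverse of 29 mod 67 is 37 (since 29·37 = 1073 ≡ 1).
So x ≡ 37·50 = 1850 ≡ 41 (mod 67).

41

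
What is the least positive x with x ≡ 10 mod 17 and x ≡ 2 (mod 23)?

163

x ≡ 10 (mod 17) gives x ∈ {10, 27, 44, 61, 78, 95, 112, 129, …}.
The first of these with x mod 23 = 2 is 163.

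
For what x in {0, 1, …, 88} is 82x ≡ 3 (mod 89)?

The inverse of 82 mod 89 is 38 (since 82·38 = 3116 ≡ 1).
Multiplying both sides by 38: x ≡ 38·3 = 114 ≡ 25 (mod 89).

25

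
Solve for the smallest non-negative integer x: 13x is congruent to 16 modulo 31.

6

13⁻¹ ≡ 12 (mod 31) because 13·12 = 156 = 5·31 + 1.
So x ≡ 12·16 = 192 ≡ 6 (mod 31).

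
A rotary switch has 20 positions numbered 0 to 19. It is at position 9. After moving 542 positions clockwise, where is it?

Dividing 542 by 20 gives quotient 27 and remainder 2.
(9 + 2) mod 20 = 11.

11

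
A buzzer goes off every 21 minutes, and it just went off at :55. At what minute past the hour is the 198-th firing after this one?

13

198·21 = 4158.
4158 = 69·60 + 18, so 4158 mod 60 = 18.
(55 + 18) mod 60 = 13.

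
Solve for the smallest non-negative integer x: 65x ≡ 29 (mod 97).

65⁻¹ ≡ 3 (mod 97) because 65·3 = 195 = 2·97 + 1.
Multiplying both sides by 3: x ≡ 3·29 = 87 ≡ 87 (mod 97).
Check: 65·87 = 5655 = 58·97 + 29.

87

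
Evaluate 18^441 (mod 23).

Square-and-reduce mod 23: 18^1≡18, 18^2≡2, 18^4≡4, 18^8≡16, 18^16≡3, 18^32≡9, 18^64≡12, 18^128≡6, 18^256≡13.
Since 441 = 1 + 8 + 16 + 32 + 128 + 256 in binary, 18^441 ≡ 18·16·3·9·6·13 ≡ 18 (mod 23).

18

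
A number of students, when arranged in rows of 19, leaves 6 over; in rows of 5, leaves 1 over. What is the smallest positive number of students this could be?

Since 5·4 ≡ 1 (mod 19), take x = 1 + 5·((6−1)·4 mod 19) = 1 + 5·1 = 6.
Check: 6 mod 19 = 6, 6 mod 5 = 1.

6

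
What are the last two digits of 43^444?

Square-and-reduce mod 100: 43^1≡43, 43^2≡49, 43^4≡1, 43^8≡1, 43^16≡1, 43^32≡1, 43^64≡1, 43^128≡1, 43^256≡1.
444 = 4 + 8 + 16 + 32 + 128 + 256, so 43^444 ≡ 1·1·1·1·1·1 ≡ 1 (mod 100).

01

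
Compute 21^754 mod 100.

81

By repeated squaring mod 100: 21^1≡21, 21^2≡41, 21^4≡81, 21^8≡61, 21^16≡21, 21^32≡41, 21^64≡81, 21^128≡61, 21^256≡21, 21^512≡41.
754 = 2 + 16 + 32 + 64 + 128 + 512, so 21^754 ≡ 41·21·41·81·61·41 ≡ 81 (mod 100).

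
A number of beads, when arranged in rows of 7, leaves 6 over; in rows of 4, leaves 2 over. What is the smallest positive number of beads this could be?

6

x ≡ 2 (mod 4) gives x ∈ {2, 6}.
The first of these with x mod 7 = 6 is 6.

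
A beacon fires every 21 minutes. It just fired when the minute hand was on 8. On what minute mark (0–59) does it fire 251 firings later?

251·21 = 5271.
5271 = 87·60 + 51, so 5271 mod 60 = 51.
(8 + 51) mod 60 = 59.

59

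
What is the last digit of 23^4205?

Last digits of 3^n: 3, 9, 7, 1 (period 4).
4205 leaves remainder 1 on division by 4, so 23^4205 ends in 3.

3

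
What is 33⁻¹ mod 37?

37 = 1·33 + 4
33 = 8·4 + 1
4 = 4·1 + 0
Back-substituting gives 33·9 ≡ 1 (mod 37).

9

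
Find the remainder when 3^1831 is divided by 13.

3

Square-and-reduce mod 13: 3^1≡3, 3^2≡9, 3^4≡3, 3^8≡9, 3^16≡3, 3^32≡9, 3^64≡3, 3^128≡9, 3^256≡3, 3^512≡9, 3^1024≡3.
1831 = 1 + 2 + 4 + 32 + 256 + 512 + 1024, so 3^1831 ≡ 3·9·3·9·3·9·3 ≡ 3 (mod 13).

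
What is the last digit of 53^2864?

Last digits of 3^n: 3, 9, 7, 1 (period 4).
2864 mod 4 = 0, so the last digit matches 3^4 = 1.

1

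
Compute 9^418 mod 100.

Square-and-reduce mod 100: 9^1≡9, 9^2≡81, 9^4≡61, 9^8≡21, 9^16≡41, 9^32≡81, 9^64≡61, 9^128≡21, 9^256≡41.
Since 418 = 2 + 32 + 128 + 256 in binary, 9^418 ≡ 81·81·21·41 ≡ 21 (mod 100).

21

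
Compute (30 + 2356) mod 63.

Dividing 2356 by 63 gives quotient 37 and remainder 25.
(30 + 25) mod 63 = 55.

55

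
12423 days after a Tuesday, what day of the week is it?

Sunday

12423 − 1774·7 = 5, so 12423 ≡ 5 (mod 7).
Tuesday + 5 days → Sunday.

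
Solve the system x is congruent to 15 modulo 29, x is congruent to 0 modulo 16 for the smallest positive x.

x ≡ 0 (mod 16) gives x ∈ {0, 16, 32, 48, 64, 80, 96, 112, …}.
The first of these with x mod 29 = 15 is 160.

160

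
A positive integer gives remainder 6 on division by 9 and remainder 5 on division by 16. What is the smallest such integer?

Since 16·4 ≡ 1 (mod 9), take x = 5 + 16·((6−5)·4 mod 9) = 5 + 16·4 = 69.
Check: 69 mod 9 = 6, 69 mod 16 = 5.

69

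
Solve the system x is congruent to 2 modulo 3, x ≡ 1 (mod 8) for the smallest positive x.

17

x ≡ 2 (mod 3) gives x ∈ {2, 5, 8, 11, 14, 17}.
The first of these with x mod 8 = 1 is 17.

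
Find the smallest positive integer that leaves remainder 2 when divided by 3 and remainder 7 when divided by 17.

Since 17·2 ≡ 1 (mod 3), take x = 7 + 17·((2−7)·2 mod 3) = 7 + 17·2 = 41.
Check: 41 mod 3 = 2, 41 mod 17 = 7.

41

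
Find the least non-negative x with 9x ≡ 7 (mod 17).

14

9⁻¹ ≡ 2 (mod 17) because 9·2 = 18 = 1·17 + 1.
So x ≡ 2·7 = 14 ≡ 14 (mod 17).
Check: 9·14 = 126 = 7·17 + 7.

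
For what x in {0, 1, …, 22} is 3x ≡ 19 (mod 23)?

14

The inverse of 3 mod 23 is 8 (since 3·8 = 24 ≡ 1).
Multiplying both sides by 8: x ≡ 8·19 = 152 ≡ 14 (mod 23).
Check: 3·14 = 42 = 1·23 + 19.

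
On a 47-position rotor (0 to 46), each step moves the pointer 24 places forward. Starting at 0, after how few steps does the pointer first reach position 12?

24⁻¹ ≡ 2 (mod 47) because 24·2 = 48 = 1·47 + 1.
So x ≡ 2·12 = 24 ≡ 24 (mod 47).
Check: 24·24 = 576 = 12·47 + 12.

24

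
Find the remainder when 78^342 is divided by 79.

Successive squares of 78 mod 79: 78^1≡78, 78^2≡1, 78^4≡1, 78^8≡1, 78^16≡1, 78^32≡1, 78^64≡1, 78^128≡1, 78^256≡1.
Since 342 = 2 + 4 + 16 + 64 + 256 in binary, 78^342 ≡ 1·1·1·1·1 ≡ 1 (mod 79).

1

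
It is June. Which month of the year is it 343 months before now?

343 = 28·12 + 7, so 343 mod 12 = 7.
June − 7 months → November.

November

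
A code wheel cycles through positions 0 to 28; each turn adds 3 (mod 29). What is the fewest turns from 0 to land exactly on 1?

10

29 = 9·3 + 2
3 = 1·2 + 1
2 = 2·1 + 0
Back-substituting gives 3·10 ≡ 1 (mod 29).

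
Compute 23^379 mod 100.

By repeated squaring mod 100: 23^1≡23, 23^2≡29, 23^4≡41, 23^8≡81, 23^16≡61, 23^32≡21, 23^64≡41, 23^128≡81, 23^256≡61.
379 = 1 + 2 + 8 + 16 + 32 + 64 + 256, so 23^379 ≡ 23·29·81·61·21·41·61 ≡ 87 (mod 100).

87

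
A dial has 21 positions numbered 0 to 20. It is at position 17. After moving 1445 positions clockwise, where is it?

13

1445 = 68·21 + 17, so 1445 mod 21 = 17.
(17 + 17) mod 21 = 13.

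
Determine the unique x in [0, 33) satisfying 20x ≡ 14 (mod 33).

4

The inverse of 20 mod 33 is 5 (since 20·5 = 100 ≡ 1).
Multiplying both sides by 5: x ≡ 5·14 = 70 ≡ 4 (mod 33).
Check: 20·4 = 80 = 2·33 + 14.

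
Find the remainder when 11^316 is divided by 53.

13

Successive squares of 11 mod 53: 11^1≡11, 11^2≡15, 11^4≡13, 11^8≡10, 11^16≡47, 11^32≡36, 11^64≡24, 11^128≡46, 11^256≡49.
316 = 4 + 8 + 16 + 32 + 256, so 11^316 ≡ 13·10·47·36·49 ≡ 13 (mod 53).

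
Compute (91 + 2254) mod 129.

23

2254 = 17·129 + 61, so 2254 mod 129 = 61.
(91 + 61) mod 129 = 23.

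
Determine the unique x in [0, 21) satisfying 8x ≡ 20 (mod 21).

8⁻¹ ≡ 8 (mod 21) because 8·8 = 64 = 3·21 + 1.
Multiplying both sides by 8: x ≡ 8·20 = 160 ≡ 13 (mod 21).

13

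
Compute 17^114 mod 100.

29

Square-and-reduce mod 100: 17^1≡17, 17^2≡89, 17^4≡21, 17^8≡41, 17^16≡81, 17^32≡61, 17^64≡21.
114 = 2 + 16 + 32 + 64, so 17^114 ≡ 89·81·61·21 ≡ 29 (mod 100).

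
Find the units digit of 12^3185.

Powers of 2 mod 10 repeat with period 4: 2, 4, 8, 6.
3185 mod 4 = 1, so the last digit matches 2^1 = 2.

2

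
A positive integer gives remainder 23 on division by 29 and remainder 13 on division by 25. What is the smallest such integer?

313

x ≡ 13 (mod 25) gives x ∈ {13, 38, 63, 88, 113, 138, 163, 188, …}.
The first of these with x mod 29 = 23 is 313.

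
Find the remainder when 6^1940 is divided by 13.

3

Successive squares of 6 mod 13: 6^1≡6, 6^2≡10, 6^4≡9, 6^8≡3, 6^16≡9, 6^32≡3, 6^64≡9, 6^128≡3, 6^256≡9, 6^512≡3, 6^1024≡9.
1940 = 4 + 16 + 128 + 256 + 512 + 1024, so 6^1940 ≡ 9·9·3·9·3·9 ≡ 3 (mod 13).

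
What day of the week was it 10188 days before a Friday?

10188 mod 7 = 3 (since 1455·7 = 10185).
Friday − 3 days → Tuesday.

Tuesday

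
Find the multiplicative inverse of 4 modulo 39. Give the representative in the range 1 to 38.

10

4·10 = 40 = 1·39 + 1, so 4⁻¹ ≡ 10 (mod 39).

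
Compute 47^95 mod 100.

Successive squares of 47 mod 100: 47^1≡47, 47^2≡9, 47^4≡81, 47^8≡61, 47^16≡21, 47^32≡41, 47^64≡81.
95 = 1 + 2 + 4 + 8 + 16 + 64, so 47^95 ≡ 47·9·81·61·21·81 ≡ 43 (mod 100).

43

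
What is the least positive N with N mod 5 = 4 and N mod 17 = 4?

4

x ≡ 4 (mod 5) gives x ∈ {4}.
The first of these with x mod 17 = 4 is 4.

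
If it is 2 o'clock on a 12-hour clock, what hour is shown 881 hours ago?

9

881 − 73·12 = 5, so 881 ≡ 5 (mod 12).
2 − 5 → 9 on a 12-hour dial.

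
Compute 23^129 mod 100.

Square-and-reduce mod 100: 23^1≡23, 23^2≡29, 23^4≡41, 23^8≡81, 23^16≡61, 23^32≡21, 23^64≡41, 23^128≡81.
129 = 1 + 128, so 23^129 ≡ 23·81 ≡ 63 (mod 100).

63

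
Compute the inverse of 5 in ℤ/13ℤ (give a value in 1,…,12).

13 = 2·5 + 3
5 = 1·3 + 2
3 = 1·2 + 1
2 = 2·1 + 0
Back-substituting gives 5·8 ≡ 1 (mod 13).

8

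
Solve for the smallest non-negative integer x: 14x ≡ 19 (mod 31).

8

The inverse of 14 mod 31 is 20 (since 14·20 = 280 ≡ 1).
Multiplying both sides by 20: x ≡ 20·19 = 380 ≡ 8 (mod 31).
Check: 14·8 = 112 = 3·31 + 19.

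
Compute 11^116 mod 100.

61

Successive squares of 11 mod 100: 11^1≡11, 11^2≡21, 11^4≡41, 11^8≡81, 11^16≡61, 11^32≡21, 11^64≡41.
Since 116 = 4 + 16 + 32 + 64 in binary, 11^116 ≡ 41·61·21·41 ≡ 61 (mod 100).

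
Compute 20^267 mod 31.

By repeated squaring mod 31: 20^1≡20, 20^2≡28, 20^4≡9, 20^8≡19, 20^16≡20, 20^32≡28, 20^64≡9, 20^128≡19, 20^256≡20.
Since 267 = 1 + 2 + 8 + 256 in binary, 20^267 ≡ 20·28·19·20 ≡ 16 (mod 31).

16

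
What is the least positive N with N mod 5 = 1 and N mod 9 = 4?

31

x ≡ 1 (mod 5) gives x ∈ {1, 6, 11, 16, 21, 26, 31}.
The first of these with x mod 9 = 4 is 31.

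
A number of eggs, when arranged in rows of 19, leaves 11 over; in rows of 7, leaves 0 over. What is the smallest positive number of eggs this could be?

49

Since 7·11 ≡ 1 (mod 19), take x = 0 + 7·((11−0)·11 mod 19) = 0 + 7·7 = 49.
Check: 49 mod 19 = 11, 49 mod 7 = 0.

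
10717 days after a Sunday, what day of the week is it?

Dividing 10717 by 7 gives quotient 1531 and remainder 0.
Sunday + 0 days → Sunday.

Sunday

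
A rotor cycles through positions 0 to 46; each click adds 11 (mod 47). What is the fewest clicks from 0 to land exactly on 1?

30

11·30 = 330 = 7·47 + 1, so 11⁻¹ ≡ 30 (mod 47).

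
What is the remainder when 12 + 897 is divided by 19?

16

897 = 47·19 + 4, so 897 mod 19 = 4.
(12 + 4) mod 19 = 16.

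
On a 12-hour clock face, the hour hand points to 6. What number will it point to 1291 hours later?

1

Dividing 1291 by 12 gives quotient 107 and remainder 7.
6 + 7 → 1 on a 12-hour dial.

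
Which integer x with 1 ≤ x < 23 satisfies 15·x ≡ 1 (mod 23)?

15·20 = 300 = 13·23 + 1, so 15⁻¹ ≡ 20 (mod 23).

20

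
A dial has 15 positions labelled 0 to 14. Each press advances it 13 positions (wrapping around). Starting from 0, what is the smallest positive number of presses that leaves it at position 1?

15 = 1·13 + 2
13 = 6·2 + 1
2 = 2·1 + 0
Back-substituting gives 13·7 ≡ 1 (mod 15).

7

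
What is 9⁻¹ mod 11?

11 = 1·9 + 2
9 = 4·2 + 1
2 = 2·1 + 0
Back-substituting gives 9·5 ≡ 1 (mod 11).

5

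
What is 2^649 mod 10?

The units digit of 2^n cycles with period 4: 2, 4, 8, 6, …
649 mod 4 = 1, so the last digit matches 2^1 = 2.

2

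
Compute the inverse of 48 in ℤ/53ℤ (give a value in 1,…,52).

53 = 1·48 + 5
48 = 9·5 + 3
5 = 1·3 + 2
3 = 1·2 + 1
2 = 2·1 + 0
Back-substituting gives 48·21 ≡ 1 (mod 53).

21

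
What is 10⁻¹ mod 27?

19

27 = 2·10 + 7
10 = 1·7 + 3
7 = 2·3 + 1
3 = 3·1 + 0
Back-substituting gives 10·19 ≡ 1 (mod 27).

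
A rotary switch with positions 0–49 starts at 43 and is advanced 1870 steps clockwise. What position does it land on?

1870 − 37·50 = 20, so 1870 ≡ 20 (mod 50).
(43 + 20) mod 50 = 13.

13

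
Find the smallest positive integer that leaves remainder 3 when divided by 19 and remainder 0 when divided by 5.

x ≡ 0 (mod 5) gives x ∈ {0, 5, 10, 15, 20, 25, 30, 35, …}.
The first of these with x mod 19 = 3 is 60.

60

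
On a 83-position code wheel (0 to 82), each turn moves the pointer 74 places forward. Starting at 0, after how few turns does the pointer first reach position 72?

75

74⁻¹ ≡ 46 (mod 83) because 74·46 = 3404 = 41·83 + 1.
Multiplying both sides by 46: x ≡ 46·72 = 3312 ≡ 75 (mod 83).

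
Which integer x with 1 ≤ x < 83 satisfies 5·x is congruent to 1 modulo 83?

5·50 = 250 = 3·83 + 1, so 5⁻¹ ≡ 50 (mod 83).

50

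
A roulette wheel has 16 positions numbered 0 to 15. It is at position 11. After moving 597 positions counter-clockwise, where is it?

6

597 = 37·16 + 5, so 597 mod 16 = 5.
(11 − 5) mod 16 = 6.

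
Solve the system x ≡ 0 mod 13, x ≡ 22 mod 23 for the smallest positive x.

91

x ≡ 0 (mod 13) gives x ∈ {0, 13, 26, 39, 52, 65, 78, 91}.
The first of these with x mod 23 = 22 is 91.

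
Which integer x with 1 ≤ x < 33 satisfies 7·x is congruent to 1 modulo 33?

19

7·19 = 133 = 4·33 + 1, so 7⁻¹ ≡ 19 (mod 33).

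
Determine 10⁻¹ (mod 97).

68

97 = 9·10 + 7
10 = 1·7 + 3
7 = 2·3 + 1
3 = 3·1 + 0
Back-substituting gives 10·68 ≡ 1 (mod 97).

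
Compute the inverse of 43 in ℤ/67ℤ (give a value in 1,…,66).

43·53 = 2279 = 34·67 + 1, so 43⁻¹ ≡ 53 (mod 67).

53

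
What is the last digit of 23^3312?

1

Powers of 3 mod 10 repeat with period 4: 3, 9, 7, 1.
3312 mod 4 = 0, so the last digit matches 3^4 = 1.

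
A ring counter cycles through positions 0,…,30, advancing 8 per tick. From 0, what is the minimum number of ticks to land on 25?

7

8⁻¹ ≡ 4 (mod 31) because 8·4 = 32 = 1·31 + 1.
So x ≡ 4·25 = 100 ≡ 7 (mod 31).
Check: 8·7 = 56 = 1·31 + 25.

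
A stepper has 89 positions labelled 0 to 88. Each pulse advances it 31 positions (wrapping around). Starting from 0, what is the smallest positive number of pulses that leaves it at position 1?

89 = 2·31 + 27
31 = 1·27 + 4
27 = 6·4 + 3
4 = 1·3 + 1
3 = 3·1 + 0
Back-substituting gives 31·23 ≡ 1 (mod 89).

23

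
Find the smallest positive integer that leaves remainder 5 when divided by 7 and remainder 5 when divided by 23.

x ≡ 5 (mod 7) gives x ∈ {5}.
The first of these with x mod 23 = 5 is 5.

5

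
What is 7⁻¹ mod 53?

38

53 = 7·7 + 4
7 = 1·4 + 3
4 = 1·3 + 1
3 = 3·1 + 0
Back-substituting gives 7·38 ≡ 1 (mod 53).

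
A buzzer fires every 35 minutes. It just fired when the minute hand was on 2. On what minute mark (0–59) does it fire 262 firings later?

52

262·35 = 9170.
Dividing 9170 by 60 gives quotient 152 and remainder 50.
(2 + 50) mod 60 = 52.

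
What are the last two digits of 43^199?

07

By repeated squaring mod 100: 43^1≡43, 43^2≡49, 43^4≡1, 43^8≡1, 43^16≡1, 43^32≡1, 43^64≡1, 43^128≡1.
199 = 1 + 2 + 4 + 64 + 128, so 43^199 ≡ 43·49·1·1·1 ≡ 7 (mod 100).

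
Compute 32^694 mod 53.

Square-and-reduce mod 53: 32^1≡32, 32^2≡17, 32^4≡24, 32^8≡46, 32^16≡49, 32^32≡16, 32^64≡44, 32^128≡28, 32^256≡42, 32^512≡15.
Since 694 = 2 + 4 + 16 + 32 + 128 + 512 in binary, 32^694 ≡ 17·24·49·16·28·15 ≡ 38 (mod 53).

38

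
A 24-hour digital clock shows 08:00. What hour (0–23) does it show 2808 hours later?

2808 = 117·24 + 0, so 2808 mod 24 = 0.
(8 + 0) mod 24 = 8.

8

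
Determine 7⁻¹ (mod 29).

7·25 = 175 = 6·29 + 1, so 7⁻¹ ≡ 25 (mod 29).

25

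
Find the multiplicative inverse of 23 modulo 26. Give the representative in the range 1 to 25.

26 = 1·23 + 3
23 = 7·3 + 2
3 = 1·2 + 1
2 = 2·1 + 0
Back-substituting gives 23·17 ≡ 1 (mod 26).

17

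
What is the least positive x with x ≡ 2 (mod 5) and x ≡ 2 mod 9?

2

Since 9·4 ≡ 1 (mod 5), take x = 2 + 9·((2−2)·4 mod 5) = 2 + 9·0 = 2.
Check: 2 mod 5 = 2, 2 mod 9 = 2.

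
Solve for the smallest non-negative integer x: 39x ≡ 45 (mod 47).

39⁻¹ ≡ 41 (mod 47) because 39·41 = 1599 = 34·47 + 1.
Multiplying both sides by 41: x ≡ 41·45 = 1845 ≡ 12 (mod 47).
Check: 39·12 = 468 = 9·47 + 45.

12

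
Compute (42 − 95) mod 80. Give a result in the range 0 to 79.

95 − 1·80 = 15, so 95 ≡ 15 (mod 80).
(42 − 15) mod 80 = 27.

27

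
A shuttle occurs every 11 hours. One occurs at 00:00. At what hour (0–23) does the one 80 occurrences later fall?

80·11 = 880.
Dividing 880 by 24 gives quotient 36 and remainder 16.
(0 + 16) mod 24 = 16.

16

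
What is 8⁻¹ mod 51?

32

51 = 6·8 + 3
8 = 2·3 + 2
3 = 1·2 + 1
2 = 2·1 + 0
Back-substituting gives 8·32 ≡ 1 (mod 51).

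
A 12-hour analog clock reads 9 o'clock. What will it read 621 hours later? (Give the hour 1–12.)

621 mod 12 = 9 (since 51·12 = 612).
9 + 9 → 6 on a 12-hour dial.

6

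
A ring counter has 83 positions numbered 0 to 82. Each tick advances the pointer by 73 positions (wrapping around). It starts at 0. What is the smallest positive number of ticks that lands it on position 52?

73⁻¹ ≡ 58 (mod 83) because 73·58 = 4234 = 51·83 + 1.
So x ≡ 58·52 = 3016 ≡ 28 (mod 83).
Check: 73·28 = 2044 = 24·83 + 52.

28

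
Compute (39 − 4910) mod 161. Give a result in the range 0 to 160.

120

4910 = 30·161 + 80, so 4910 mod 161 = 80.
(39 − 80) mod 161 = 120.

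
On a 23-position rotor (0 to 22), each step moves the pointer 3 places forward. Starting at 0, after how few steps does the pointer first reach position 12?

4

The inverse of 3 mod 23 is 8 (since 3·8 = 24 ≡ 1).
Multiplying both sides by 8: x ≡ 8·12 = 96 ≡ 4 (mod 23).
Check: 3·4 = 12 = 0·23 + 12.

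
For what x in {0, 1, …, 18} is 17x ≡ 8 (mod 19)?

15

17⁻¹ ≡ 9 (mod 19) because 17·9 = 153 = 8·19 + 1.
Multiplying both sides by 9: x ≡ 9·8 = 72 ≡ 15 (mod 19).
Check: 17·15 = 255 = 13·19 + 8.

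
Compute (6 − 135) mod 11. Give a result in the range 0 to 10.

3

135 mod 11 = 3 (since 12·11 = 132).
(6 − 3) mod 11 = 3.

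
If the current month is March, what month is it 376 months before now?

November

376 mod 12 = 4 (since 31·12 = 372).
March − 4 months → November.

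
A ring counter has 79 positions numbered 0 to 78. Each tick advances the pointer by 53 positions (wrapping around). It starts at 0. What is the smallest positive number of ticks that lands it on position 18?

The inverse of 53 mod 79 is 3 (since 53·3 = 159 ≡ 1).
So x ≡ 3·18 = 54 ≡ 54 (mod 79).
Check: 53·54 = 2862 = 36·79 + 18.

54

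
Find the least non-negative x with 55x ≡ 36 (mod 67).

64

55⁻¹ ≡ 39 (mod 67) because 55·39 = 2145 = 32·67 + 1.
So x ≡ 39·36 = 1404 ≡ 64 (mod 67).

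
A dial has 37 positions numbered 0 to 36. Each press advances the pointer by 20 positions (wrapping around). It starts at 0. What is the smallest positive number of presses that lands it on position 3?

The inverse of 20 mod 37 is 13 (since 20·13 = 260 ≡ 1).
So x ≡ 13·3 = 39 ≡ 2 (mod 37).

2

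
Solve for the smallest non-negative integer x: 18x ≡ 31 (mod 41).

4

18⁻¹ ≡ 16 (mod 41) because 18·16 = 288 = 7·41 + 1.
So x ≡ 16·31 = 496 ≡ 4 (mod 41).
Check: 18·4 = 72 = 1·41 + 31.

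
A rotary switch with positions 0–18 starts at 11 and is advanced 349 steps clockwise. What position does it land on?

349 − 18·19 = 7, so 349 ≡ 7 (mod 19).
(11 + 7) mod 19 = 18.

18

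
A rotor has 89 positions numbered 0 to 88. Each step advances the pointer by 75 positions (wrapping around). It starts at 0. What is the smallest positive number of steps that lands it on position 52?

9

The inverse of 75 mod 89 is 19 (since 75·19 = 1425 ≡ 1).
Multiplying both sides by 19: x ≡ 19·52 = 988 ≡ 9 (mod 89).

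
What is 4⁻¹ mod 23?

6

4·6 = 24 = 1·23 + 1, so 4⁻¹ ≡ 6 (mod 23).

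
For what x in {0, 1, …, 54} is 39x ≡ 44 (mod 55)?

11

39⁻¹ ≡ 24 (mod 55) because 39·24 = 936 = 17·55 + 1.
Multiplying both sides by 24: x ≡ 24·44 = 1056 ≡ 11 (mod 55).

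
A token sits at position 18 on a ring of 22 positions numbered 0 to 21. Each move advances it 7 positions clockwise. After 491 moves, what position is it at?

1

491·7 = 3437.
3437 − 156·22 = 5, so 3437 ≡ 5 (mod 22).
(18 + 5) mod 22 = 1.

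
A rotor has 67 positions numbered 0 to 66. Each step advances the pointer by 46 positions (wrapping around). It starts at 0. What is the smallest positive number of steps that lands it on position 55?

The inverse of 46 mod 67 is 51 (since 46·51 = 2346 ≡ 1).
Multiplying both sides by 51: x ≡ 51·55 = 2805 ≡ 58 (mod 67).
Check: 46·58 = 2668 = 39·67 + 55.

58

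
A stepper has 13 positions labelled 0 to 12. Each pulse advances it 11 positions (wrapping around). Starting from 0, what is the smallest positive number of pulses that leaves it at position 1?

13 = 1·11 + 2
11 = 5·2 + 1
2 = 2·1 + 0
Back-substituting gives 11·6 ≡ 1 (mod 13).

6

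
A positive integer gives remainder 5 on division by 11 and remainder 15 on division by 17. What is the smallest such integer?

x ≡ 5 (mod 11) gives x ∈ {5, 16, 27, 38, 49}.
The first of these with x mod 17 = 15 is 49.

49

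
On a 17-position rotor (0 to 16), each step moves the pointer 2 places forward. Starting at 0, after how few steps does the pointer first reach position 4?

2

The inverse of 2 mod 17 is 9 (since 2·9 = 18 ≡ 1).
So x ≡ 9·4 = 36 ≡ 2 (mod 17).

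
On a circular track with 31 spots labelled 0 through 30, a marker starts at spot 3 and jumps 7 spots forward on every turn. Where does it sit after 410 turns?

21

410·7 = 2870.
2870 mod 31 = 18 (since 92·31 = 2852).
(3 + 18) mod 31 = 21.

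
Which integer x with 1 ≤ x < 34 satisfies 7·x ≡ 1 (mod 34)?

34 = 4·7 + 6
7 = 1·6 + 1
6 = 6·1 + 0
Back-substituting gives 7·5 ≡ 1 (mod 34).

5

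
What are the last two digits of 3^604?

Successive squares of 3 mod 100: 3^1≡3, 3^2≡9, 3^4≡81, 3^8≡61, 3^16≡21, 3^32≡41, 3^64≡81, 3^128≡61, 3^256≡21, 3^512≡41.
604 = 4 + 8 + 16 + 64 + 512, so 3^604 ≡ 81·61·21·81·41 ≡ 81 (mod 100).

81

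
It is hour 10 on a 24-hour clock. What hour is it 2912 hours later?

2912 − 121·24 = 8, so 2912 ≡ 8 (mod 24).
(10 + 8) mod 24 = 18.

18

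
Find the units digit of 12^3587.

Powers of 2 mod 10 repeat with period 4: 2, 4, 8, 6.
3587 mod 4 = 3, so the last digit matches 2^3 = 8.

8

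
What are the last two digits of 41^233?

By repeated squaring mod 100: 41^1≡41, 41^2≡81, 41^4≡61, 41^8≡21, 41^16≡41, 41^32≡81, 41^64≡61, 41^128≡21.
Since 233 = 1 + 8 + 32 + 64 + 128 in binary, 41^233 ≡ 41·21·81·61·21 ≡ 21 (mod 100).

21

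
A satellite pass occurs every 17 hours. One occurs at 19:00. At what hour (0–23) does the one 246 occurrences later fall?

246·17 = 4182.
Dividing 4182 by 24 gives quotient 174 and remainder 6.
(19 + 6) mod 24 = 1.

1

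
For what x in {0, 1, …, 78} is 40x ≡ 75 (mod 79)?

The inverse of 40 mod 79 is 2 (since 40·2 = 80 ≡ 1).
So x ≡ 2·75 = 150 ≡ 71 (mod 79).

71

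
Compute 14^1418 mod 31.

Successive squares of 14 mod 31: 14^1≡14, 14^2≡10, 14^4≡7, 14^8≡18, 14^16≡14, 14^32≡10, 14^64≡7, 14^128≡18, 14^256≡14, 14^512≡10, 14^1024≡7.
Since 1418 = 2 + 8 + 128 + 256 + 1024 in binary, 14^1418 ≡ 10·18·18·14·7 ≡ 18 (mod 31).

18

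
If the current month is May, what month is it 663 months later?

August

663 − 55·12 = 3, so 663 ≡ 3 (mod 12).
May + 3 months → August.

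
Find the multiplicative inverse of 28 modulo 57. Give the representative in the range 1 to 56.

55

57 = 2·28 + 1
28 = 28·1 + 0
Back-substituting gives 28·55 ≡ 1 (mod 57).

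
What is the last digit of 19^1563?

Last digits of 9^n: 9, 1 (period 2).
1563 mod 2 = 1, so the last digit matches 9^1 = 9.

9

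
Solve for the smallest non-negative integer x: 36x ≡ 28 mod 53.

The inverse of 36 mod 53 is 28 (since 36·28 = 1008 ≡ 1).
So x ≡ 28·28 = 784 ≡ 42 (mod 53).
Check: 36·42 = 1512 = 28·53 + 28.

42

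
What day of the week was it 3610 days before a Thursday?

Saturday

Dividing 3610 by 7 gives quotient 515 and remainder 5.
Thursday − 5 days → Saturday.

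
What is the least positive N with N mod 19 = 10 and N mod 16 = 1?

257

x ≡ 1 (mod 16) gives x ∈ {1, 17, 33, 49, 65, 81, 97, 113, …}.
The first of these with x mod 19 = 10 is 257.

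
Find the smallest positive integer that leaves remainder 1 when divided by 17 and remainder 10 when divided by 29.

358

x ≡ 1 (mod 17) gives x ∈ {1, 18, 35, 52, 69, 86, 103, 120, …}.
The first of these with x mod 29 = 10 is 358.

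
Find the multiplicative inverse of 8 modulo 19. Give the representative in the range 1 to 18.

12

19 = 2·8 + 3
8 = 2·3 + 2
3 = 1·2 + 1
2 = 2·1 + 0
Back-substituting gives 8·12 ≡ 1 (mod 19).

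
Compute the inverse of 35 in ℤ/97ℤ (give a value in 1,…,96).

97 = 2·35 + 27
35 = 1·27 + 8
27 = 3·8 + 3
8 = 2·3 + 2
3 = 1·2 + 1
2 = 2·1 + 0
Back-substituting gives 35·61 ≡ 1 (mod 97).

61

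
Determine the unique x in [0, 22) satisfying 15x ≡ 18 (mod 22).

The inverse of 15 mod 22 is 3 (since 15·3 = 45 ≡ 1).
Multiplying both sides by 3: x ≡ 3·18 = 54 ≡ 10 (mod 22).

10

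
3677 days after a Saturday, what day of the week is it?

Monday

3677 mod 7 = 2 (since 525·7 = 3675).
Saturday + 2 days → Monday.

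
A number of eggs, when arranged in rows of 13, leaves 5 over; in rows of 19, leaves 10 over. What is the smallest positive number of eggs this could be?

200

Since 19·11 ≡ 1 (mod 13), take x = 10 + 19·((5−10)·11 mod 13) = 10 + 19·10 = 200.
Check: 200 mod 13 = 5, 200 mod 19 = 10.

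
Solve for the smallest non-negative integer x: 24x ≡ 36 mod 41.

22

The inverse of 24 mod 41 is 12 (since 24·12 = 288 ≡ 1).
Multiplying both sides by 12: x ≡ 12·36 = 432 ≡ 22 (mod 41).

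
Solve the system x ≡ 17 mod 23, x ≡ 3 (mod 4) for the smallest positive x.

x ≡ 3 (mod 4) gives x ∈ {3, 7, 11, 15, 19, 23, 27, 31, …}.
The first of these with x mod 23 = 17 is 63.

63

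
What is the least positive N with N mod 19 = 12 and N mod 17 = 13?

183

x ≡ 13 (mod 17) gives x ∈ {13, 30, 47, 64, 81, 98, 115, 132, …}.
The first of these with x mod 19 = 12 is 183.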